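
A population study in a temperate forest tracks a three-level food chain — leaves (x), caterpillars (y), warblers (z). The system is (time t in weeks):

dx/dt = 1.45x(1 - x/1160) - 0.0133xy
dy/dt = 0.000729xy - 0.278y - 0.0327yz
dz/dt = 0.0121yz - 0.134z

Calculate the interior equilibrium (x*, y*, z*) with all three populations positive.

From dz/dt = 0: 0.0121y* = 0.134, so y* = 11.1.
From dx/dt = 0: 1.45(1 - x*/1160) = 0.0133·11.1, giving x* = 1160·(1 - 0.102) = 1040.
From dy/dt = 0: 0.000729·1040 - 0.278 = 0.0327z*, so z* = 0.482/0.0327 = 14.7.

x* ≈ 1040, y* ≈ 11.1, z* ≈ 14.7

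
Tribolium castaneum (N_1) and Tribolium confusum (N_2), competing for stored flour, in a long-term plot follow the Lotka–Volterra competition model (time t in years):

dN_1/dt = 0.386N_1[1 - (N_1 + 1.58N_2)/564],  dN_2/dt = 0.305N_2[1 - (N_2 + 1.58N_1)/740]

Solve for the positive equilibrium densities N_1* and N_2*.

N_1* ≈ 404, N_2* ≈ 101

Setting both brackets to zero gives the nullclines N_1 + 1.58N_2 = 564 and 1.58N_1 + N_2 = 740.
Substituting N_2 = 740 - 1.58N_1 into the first: N_1(1 - 1.58·1.58) = 564 - 1.58·740.
So N_1* = -605/-1.5 = 404, and then N_2* = 740 - 1.58·404 = 101.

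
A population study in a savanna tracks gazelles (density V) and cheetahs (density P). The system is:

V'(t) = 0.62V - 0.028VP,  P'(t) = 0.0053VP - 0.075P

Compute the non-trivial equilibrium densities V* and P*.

Set dP/dt = 0 with P > 0: 0.0053V - 0.075 = 0, so V* = 0.075/0.0053 = 14.2.
Set dV/dt = 0 with V > 0: 0.62 - 0.028P = 0, so P* = 0.62/0.028 = 22.1.

V* ≈ 14.2, P* ≈ 22.1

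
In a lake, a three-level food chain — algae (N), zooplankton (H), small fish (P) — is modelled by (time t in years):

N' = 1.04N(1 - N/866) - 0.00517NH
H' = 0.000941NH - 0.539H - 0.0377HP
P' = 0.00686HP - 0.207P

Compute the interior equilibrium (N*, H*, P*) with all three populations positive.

N* ≈ 736, H* ≈ 30.2, P* ≈ 4.08

From dP/dt = 0: 0.00686H* = 0.207, so H* = 30.2.
From dN/dt = 0: 1.04(1 - N*/866) = 0.00517·30.2, giving N* = 866·(1 - 0.15) = 736.
From dH/dt = 0: 0.000941·736 - 0.539 = 0.0377P*, so P* = 0.154/0.0377 = 4.08.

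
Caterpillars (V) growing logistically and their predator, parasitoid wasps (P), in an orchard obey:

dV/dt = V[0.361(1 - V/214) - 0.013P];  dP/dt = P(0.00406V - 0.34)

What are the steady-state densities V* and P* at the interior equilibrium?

V* ≈ 83.7, P* ≈ 16.9

From dP/dt = 0 with P > 0: 0.00406V* = 0.34, so V* = 83.7.
Substitute into dV/dt = 0: 0.361(1 - 83.7/214) = 0.013P*.
The bracket is 0.609, giving P* = 0.22/0.013 = 16.9.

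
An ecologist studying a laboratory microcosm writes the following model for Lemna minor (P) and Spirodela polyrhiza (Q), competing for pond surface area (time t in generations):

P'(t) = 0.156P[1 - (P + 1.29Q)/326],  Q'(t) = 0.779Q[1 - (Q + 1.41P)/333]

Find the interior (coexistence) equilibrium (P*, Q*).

P* ≈ 126, Q* ≈ 155

Setting both brackets to zero gives the nullclines P + 1.29Q = 326 and 1.41P + Q = 333.
Substituting Q = 333 - 1.41P into the first: P(1 - 1.29·1.41) = 326 - 1.29·333.
So P* = -104/-0.819 = 126, and then Q* = 333 - 1.41·126 = 155.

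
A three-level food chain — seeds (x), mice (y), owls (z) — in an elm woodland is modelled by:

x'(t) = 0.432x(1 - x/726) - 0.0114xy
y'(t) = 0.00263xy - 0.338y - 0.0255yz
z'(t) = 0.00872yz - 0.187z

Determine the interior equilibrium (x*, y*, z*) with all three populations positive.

From dz/dt = 0: 0.00872y* = 0.187, so y* = 21.4.
From dx/dt = 0: 0.432(1 - x*/726) = 0.0114·21.4, giving x* = 726·(1 - 0.566) = 315.
From dy/dt = 0: 0.00263·315 - 0.338 = 0.0255z*, so z* = 0.491/0.0255 = 19.2.

x* ≈ 315, y* ≈ 21.4, z* ≈ 19.2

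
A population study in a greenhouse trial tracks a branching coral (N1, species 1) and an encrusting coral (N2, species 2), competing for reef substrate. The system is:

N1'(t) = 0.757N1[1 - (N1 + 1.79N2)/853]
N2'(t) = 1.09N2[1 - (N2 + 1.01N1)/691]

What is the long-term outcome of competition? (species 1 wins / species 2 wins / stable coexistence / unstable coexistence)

unstable coexistence (outcome depends on initial conditions)

Compare the nullcline intercepts: K1/α12 = 853/1.79 = 477 < K2 = 691; K2/α21 = 691/1.01 = 684 < K1 = 853.
Since both are reversed, neither can invade when rare; the interior point is a saddle.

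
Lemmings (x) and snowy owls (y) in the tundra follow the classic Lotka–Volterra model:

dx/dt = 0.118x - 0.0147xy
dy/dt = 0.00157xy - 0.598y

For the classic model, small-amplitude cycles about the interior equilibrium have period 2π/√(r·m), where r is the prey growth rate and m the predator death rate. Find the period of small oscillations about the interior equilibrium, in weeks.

Here r = 0.118 and m = 0.598, so r·m = 0.0706.
ω = √0.0706 = 0.266 per week, hence T = 2π/ω ≈ 23.7 weeks.

T ≈ 23.7 weeks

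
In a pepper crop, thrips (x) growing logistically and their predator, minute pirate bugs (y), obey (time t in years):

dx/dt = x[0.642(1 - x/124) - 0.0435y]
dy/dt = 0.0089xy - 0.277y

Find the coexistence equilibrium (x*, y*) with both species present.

From dy/dt = 0 with y > 0: 0.0089x* = 0.277, so x* = 31.1.
Substitute into dx/dt = 0: 0.642(1 - 31.1/124) = 0.0435y*.
The bracket is 0.749, giving y* = 0.481/0.0435 = 11.1.

x* ≈ 31.1, y* ≈ 11.1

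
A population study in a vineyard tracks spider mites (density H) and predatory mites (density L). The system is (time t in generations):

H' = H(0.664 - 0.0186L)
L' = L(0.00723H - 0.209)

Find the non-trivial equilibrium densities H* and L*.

Set dL/dt = 0 with L > 0: 0.00723H - 0.209 = 0, so H* = 0.209/0.00723 = 28.9.
Set dH/dt = 0 with H > 0: 0.664 - 0.0186L = 0, so L* = 0.664/0.0186 = 35.7.

H* ≈ 28.9, L* ≈ 35.7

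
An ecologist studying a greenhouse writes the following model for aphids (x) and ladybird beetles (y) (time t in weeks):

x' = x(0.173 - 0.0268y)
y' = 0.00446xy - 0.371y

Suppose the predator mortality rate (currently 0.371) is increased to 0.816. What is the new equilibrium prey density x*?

x* ≈ 183

At the interior fixed point, setting dy/dt = 0 with y > 0 fixes x* = (predator death rate)/(xy coefficient) — independent of the other coefficients.
With the change, x* = 0.816/0.00446 = 183; it rises from 83.2.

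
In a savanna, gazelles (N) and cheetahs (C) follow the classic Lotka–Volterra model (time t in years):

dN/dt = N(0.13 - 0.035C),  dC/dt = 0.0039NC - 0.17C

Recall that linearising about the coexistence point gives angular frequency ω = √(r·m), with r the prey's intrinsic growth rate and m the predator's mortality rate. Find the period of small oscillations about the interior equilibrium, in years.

Here r = 0.13 and m = 0.17, so r·m = 0.0221.
ω = √0.0221 = 0.149 per year, hence T = 2π/ω ≈ 42.3 years.

T ≈ 42.3 years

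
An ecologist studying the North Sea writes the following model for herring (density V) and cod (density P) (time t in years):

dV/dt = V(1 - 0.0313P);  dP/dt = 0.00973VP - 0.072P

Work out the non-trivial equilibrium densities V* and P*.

Set dP/dt = 0 with P > 0: 0.00973V - 0.072 = 0, so V* = 0.072/0.00973 = 7.4.
Set dV/dt = 0 with V > 0: 1 - 0.0313P = 0, so P* = 1/0.0313 = 31.9.

V* ≈ 7.4, P* ≈ 31.9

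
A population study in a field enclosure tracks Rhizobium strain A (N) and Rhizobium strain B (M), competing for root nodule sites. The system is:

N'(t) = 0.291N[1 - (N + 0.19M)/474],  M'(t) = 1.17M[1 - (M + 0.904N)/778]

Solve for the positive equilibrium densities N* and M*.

Setting both brackets to zero gives the nullclines N + 0.19M = 474 and 0.904N + M = 778.
Substituting M = 778 - 0.904N into the first: N(1 - 0.19·0.904) = 474 - 0.19·778.
So N* = 326/0.828 = 394, and then M* = 778 - 0.904·394 = 422.

N* ≈ 394, M* ≈ 422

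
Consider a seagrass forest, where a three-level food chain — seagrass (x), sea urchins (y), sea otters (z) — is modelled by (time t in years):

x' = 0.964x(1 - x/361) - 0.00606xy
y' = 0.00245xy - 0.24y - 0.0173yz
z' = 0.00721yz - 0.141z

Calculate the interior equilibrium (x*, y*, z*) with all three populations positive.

x* ≈ 317, y* ≈ 19.6, z* ≈ 31

From dz/dt = 0: 0.00721y* = 0.141, so y* = 19.6.
From dx/dt = 0: 0.964(1 - x*/361) = 0.00606·19.6, giving x* = 361·(1 - 0.123) = 317.
From dy/dt = 0: 0.00245·317 - 0.24 = 0.0173z*, so z* = 0.536/0.0173 = 31.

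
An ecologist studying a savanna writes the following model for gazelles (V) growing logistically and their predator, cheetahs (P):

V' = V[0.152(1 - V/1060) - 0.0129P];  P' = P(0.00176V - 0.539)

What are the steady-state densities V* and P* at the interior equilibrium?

From dP/dt = 0 with P > 0: 0.00176V* = 0.539, so V* = 306.
Substitute into dV/dt = 0: 0.152(1 - 306/1060) = 0.0129P*.
The bracket is 0.711, giving P* = 0.108/0.0129 = 8.38.

V* ≈ 306, P* ≈ 8.38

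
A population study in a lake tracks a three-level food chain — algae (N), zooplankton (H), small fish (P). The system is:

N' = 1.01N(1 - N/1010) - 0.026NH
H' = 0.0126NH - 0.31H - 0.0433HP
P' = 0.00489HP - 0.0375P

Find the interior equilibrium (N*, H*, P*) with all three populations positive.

N* ≈ 811, H* ≈ 7.67, P* ≈ 229

From dP/dt = 0: 0.00489H* = 0.0375, so H* = 7.67.
From dN/dt = 0: 1.01(1 - N*/1010) = 0.026·7.67, giving N* = 1010·(1 - 0.197) = 811.
From dH/dt = 0: 0.0126·811 - 0.31 = 0.0433P*, so P* = 9.9/0.0433 = 229.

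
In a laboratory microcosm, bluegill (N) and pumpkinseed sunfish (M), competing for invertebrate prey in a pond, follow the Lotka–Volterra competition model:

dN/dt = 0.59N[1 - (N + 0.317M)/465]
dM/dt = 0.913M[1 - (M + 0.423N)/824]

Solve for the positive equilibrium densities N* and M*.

N* ≈ 235, M* ≈ 724

Setting both brackets to zero gives the nullclines N + 0.317M = 465 and 0.423N + M = 824.
Substituting M = 824 - 0.423N into the first: N(1 - 0.317·0.423) = 465 - 0.317·824.
So N* = 204/0.866 = 235, and then M* = 824 - 0.423·235 = 724.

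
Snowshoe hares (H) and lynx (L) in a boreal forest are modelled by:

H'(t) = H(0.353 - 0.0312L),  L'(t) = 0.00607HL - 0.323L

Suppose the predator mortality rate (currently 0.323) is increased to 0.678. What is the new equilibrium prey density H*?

H* ≈ 112

At the interior fixed point, setting dL/dt = 0 with L > 0 fixes H* = (predator death rate)/(HL coefficient) — independent of the other coefficients.
With the change, H* = 0.678/0.00607 = 112; it rises from 53.2.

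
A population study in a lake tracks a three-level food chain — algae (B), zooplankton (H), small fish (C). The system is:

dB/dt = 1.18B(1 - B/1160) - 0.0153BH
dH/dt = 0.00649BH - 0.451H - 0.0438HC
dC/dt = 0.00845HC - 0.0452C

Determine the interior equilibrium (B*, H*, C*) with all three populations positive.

From dC/dt = 0: 0.00845H* = 0.0452, so H* = 5.35.
From dB/dt = 0: 1.18(1 - B*/1160) = 0.0153·5.35, giving B* = 1160·(1 - 0.0694) = 1080.
From dH/dt = 0: 0.00649·1080 - 0.451 = 0.0438C*, so C* = 6.56/0.0438 = 150.

B* ≈ 1080, H* ≈ 5.35, C* ≈ 150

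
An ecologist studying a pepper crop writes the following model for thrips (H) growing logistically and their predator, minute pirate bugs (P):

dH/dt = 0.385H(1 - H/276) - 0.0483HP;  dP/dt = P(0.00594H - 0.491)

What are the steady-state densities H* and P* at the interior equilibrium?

From dP/dt = 0 with P > 0: 0.00594H* = 0.491, so H* = 82.7.
Substitute into dH/dt = 0: 0.385(1 - 82.7/276) = 0.0483P*.
The bracket is 0.701, giving P* = 0.27/0.0483 = 5.58.

H* ≈ 82.7, P* ≈ 5.58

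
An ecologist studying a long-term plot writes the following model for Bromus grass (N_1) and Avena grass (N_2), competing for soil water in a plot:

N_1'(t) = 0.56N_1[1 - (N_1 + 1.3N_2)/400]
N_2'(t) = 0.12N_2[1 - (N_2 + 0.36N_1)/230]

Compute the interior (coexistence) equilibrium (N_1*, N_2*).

N_1* ≈ 190, N_2* ≈ 162

Setting both brackets to zero gives the nullclines N_1 + 1.3N_2 = 400 and 0.36N_1 + N_2 = 230.
Substituting N_2 = 230 - 0.36N_1 into the first: N_1(1 - 1.3·0.36) = 400 - 1.3·230.
So N_1* = 101/0.532 = 190, and then N_2* = 230 - 0.36·190 = 162.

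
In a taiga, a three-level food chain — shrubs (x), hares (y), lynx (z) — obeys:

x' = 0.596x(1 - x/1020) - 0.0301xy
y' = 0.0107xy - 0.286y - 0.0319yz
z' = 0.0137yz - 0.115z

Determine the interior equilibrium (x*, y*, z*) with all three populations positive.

From dz/dt = 0: 0.0137y* = 0.115, so y* = 8.39.
From dx/dt = 0: 0.596(1 - x*/1020) = 0.0301·8.39, giving x* = 1020·(1 - 0.424) = 588.
From dy/dt = 0: 0.0107·588 - 0.286 = 0.0319z*, so z* = 6/0.0319 = 188.

x* ≈ 588, y* ≈ 8.39, z* ≈ 188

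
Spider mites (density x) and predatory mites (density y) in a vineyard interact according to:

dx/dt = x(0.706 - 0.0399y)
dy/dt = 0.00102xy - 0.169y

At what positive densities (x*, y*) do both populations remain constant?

x* ≈ 166, y* ≈ 17.7

Set dy/dt = 0 with y > 0: 0.00102x - 0.169 = 0, so x* = 0.169/0.00102 = 166.
Set dx/dt = 0 with x > 0: 0.706 - 0.0399y = 0, so y* = 0.706/0.0399 = 17.7.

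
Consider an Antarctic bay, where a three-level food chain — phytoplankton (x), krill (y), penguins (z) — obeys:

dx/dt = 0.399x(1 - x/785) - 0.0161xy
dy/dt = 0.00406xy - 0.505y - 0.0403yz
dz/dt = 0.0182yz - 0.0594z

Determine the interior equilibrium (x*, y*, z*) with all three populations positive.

From dz/dt = 0: 0.0182y* = 0.0594, so y* = 3.26.
From dx/dt = 0: 0.399(1 - x*/785) = 0.0161·3.26, giving x* = 785·(1 - 0.132) = 682.
From dy/dt = 0: 0.00406·682 - 0.505 = 0.0403z*, so z* = 2.26/0.0403 = 56.1.

x* ≈ 682, y* ≈ 3.26, z* ≈ 56.1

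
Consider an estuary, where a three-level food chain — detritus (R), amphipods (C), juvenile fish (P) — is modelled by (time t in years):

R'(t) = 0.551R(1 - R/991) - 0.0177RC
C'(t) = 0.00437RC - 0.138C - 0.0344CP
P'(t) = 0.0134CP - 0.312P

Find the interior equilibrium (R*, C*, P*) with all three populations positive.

R* ≈ 250, C* ≈ 23.3, P* ≈ 27.7

From dP/dt = 0: 0.0134C* = 0.312, so C* = 23.3.
From dR/dt = 0: 0.551(1 - R*/991) = 0.0177·23.3, giving R* = 991·(1 - 0.748) = 250.
From dC/dt = 0: 0.00437·250 - 0.138 = 0.0344P*, so P* = 0.954/0.0344 = 27.7.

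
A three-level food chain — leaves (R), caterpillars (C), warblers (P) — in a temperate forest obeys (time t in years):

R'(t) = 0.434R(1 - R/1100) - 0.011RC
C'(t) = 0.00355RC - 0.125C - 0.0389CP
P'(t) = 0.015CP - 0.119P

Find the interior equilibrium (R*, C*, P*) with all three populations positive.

From dP/dt = 0: 0.015C* = 0.119, so C* = 7.93.
From dR/dt = 0: 0.434(1 - R*/1100) = 0.011·7.93, giving R* = 1100·(1 - 0.201) = 879.
From dC/dt = 0: 0.00355·879 - 0.125 = 0.0389P*, so P* = 2.99/0.0389 = 77.

R* ≈ 879, C* ≈ 7.93, P* ≈ 77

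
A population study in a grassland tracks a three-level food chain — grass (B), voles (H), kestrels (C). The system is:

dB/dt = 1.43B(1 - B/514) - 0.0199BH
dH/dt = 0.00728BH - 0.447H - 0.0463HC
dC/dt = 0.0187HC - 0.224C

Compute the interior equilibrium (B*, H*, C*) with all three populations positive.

B* ≈ 428, H* ≈ 12, C* ≈ 57.7

From dC/dt = 0: 0.0187H* = 0.224, so H* = 12.
From dB/dt = 0: 1.43(1 - B*/514) = 0.0199·12, giving B* = 514·(1 - 0.167) = 428.
From dH/dt = 0: 0.00728·428 - 0.447 = 0.0463C*, so C* = 2.67/0.0463 = 57.7.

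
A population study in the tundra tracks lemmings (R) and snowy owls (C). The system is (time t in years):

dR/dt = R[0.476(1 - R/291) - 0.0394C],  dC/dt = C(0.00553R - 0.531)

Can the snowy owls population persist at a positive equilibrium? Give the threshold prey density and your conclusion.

Threshold R = 96; K > 96, so yes, the predator persists.

The predator equation gives dC/dt > 0 only when R > 0.531/0.00553 = 96.
Without the predator, R → K = 291. Since 291 > 96, the predator can invade and persist.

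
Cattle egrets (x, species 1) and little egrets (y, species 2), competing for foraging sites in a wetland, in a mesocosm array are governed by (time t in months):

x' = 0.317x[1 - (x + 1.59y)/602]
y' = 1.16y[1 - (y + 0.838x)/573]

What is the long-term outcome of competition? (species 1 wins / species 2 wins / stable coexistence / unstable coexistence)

species 2 excludes species 1

Compare the nullcline intercepts: K1/α12 = 602/1.59 = 379 < K2 = 573; K2/α21 = 573/0.838 = 684 > K1 = 602.
Since the inequalities point opposite ways, species 2 can invade but species 1 cannot.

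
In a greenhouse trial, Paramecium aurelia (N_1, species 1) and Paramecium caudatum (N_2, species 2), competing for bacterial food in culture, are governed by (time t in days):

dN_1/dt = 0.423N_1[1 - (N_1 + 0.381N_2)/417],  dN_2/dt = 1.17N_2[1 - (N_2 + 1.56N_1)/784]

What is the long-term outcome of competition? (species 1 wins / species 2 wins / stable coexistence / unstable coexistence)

Compare the nullcline intercepts: K1/α12 = 417/0.381 = 1090 > K2 = 784; K2/α21 = 784/1.56 = 503 > K1 = 417.
Since both inequalities hold, each species can invade when rare, so the interior equilibrium is stable.

stable coexistence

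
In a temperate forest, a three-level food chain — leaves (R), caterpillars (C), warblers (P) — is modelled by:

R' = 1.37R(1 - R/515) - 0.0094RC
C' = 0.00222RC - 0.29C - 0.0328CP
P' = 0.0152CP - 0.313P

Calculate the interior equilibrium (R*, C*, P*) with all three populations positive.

From dP/dt = 0: 0.0152C* = 0.313, so C* = 20.6.
From dR/dt = 0: 1.37(1 - R*/515) = 0.0094·20.6, giving R* = 515·(1 - 0.141) = 442.
From dC/dt = 0: 0.00222·442 - 0.29 = 0.0328P*, so P* = 0.692/0.0328 = 21.1.

R* ≈ 442, C* ≈ 20.6, P* ≈ 21.1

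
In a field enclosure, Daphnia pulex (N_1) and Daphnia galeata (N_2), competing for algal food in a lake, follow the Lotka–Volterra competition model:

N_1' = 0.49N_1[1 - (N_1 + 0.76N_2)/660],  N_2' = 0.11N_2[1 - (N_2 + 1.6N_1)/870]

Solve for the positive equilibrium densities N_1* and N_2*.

N_1* ≈ 5.56, N_2* ≈ 861

Setting both brackets to zero gives the nullclines N_1 + 0.76N_2 = 660 and 1.6N_1 + N_2 = 870.
Substituting N_2 = 870 - 1.6N_1 into the first: N_1(1 - 0.76·1.6) = 660 - 0.76·870.
So N_1* = -1.2/-0.216 = 5.56, and then N_2* = 870 - 1.6·5.56 = 861.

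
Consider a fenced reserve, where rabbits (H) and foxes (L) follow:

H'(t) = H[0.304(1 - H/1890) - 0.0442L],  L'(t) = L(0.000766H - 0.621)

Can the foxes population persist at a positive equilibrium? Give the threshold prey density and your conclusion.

The predator equation gives dL/dt > 0 only when H > 0.621/0.000766 = 811.
Without the predator, H → K = 1890. Since 1890 > 811, the predator can invade and persist.

Threshold H = 811; K > 811, so yes, the predator persists.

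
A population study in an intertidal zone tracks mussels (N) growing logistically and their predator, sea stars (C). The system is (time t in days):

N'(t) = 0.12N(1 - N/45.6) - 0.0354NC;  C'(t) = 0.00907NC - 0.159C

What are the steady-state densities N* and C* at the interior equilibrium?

From dC/dt = 0 with C > 0: 0.00907N* = 0.159, so N* = 17.5.
Substitute into dN/dt = 0: 0.12(1 - 17.5/45.6) = 0.0354C*.
The bracket is 0.616, giving C* = 0.0739/0.0354 = 2.09.

N* ≈ 17.5, C* ≈ 2.09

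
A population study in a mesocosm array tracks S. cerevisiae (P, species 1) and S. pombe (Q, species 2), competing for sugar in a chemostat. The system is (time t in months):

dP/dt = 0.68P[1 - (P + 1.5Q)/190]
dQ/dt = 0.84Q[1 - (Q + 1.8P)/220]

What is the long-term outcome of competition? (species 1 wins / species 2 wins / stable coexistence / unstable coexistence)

unstable coexistence (outcome depends on initial conditions)

Compare the nullcline intercepts: K1/α12 = 190/1.5 = 127 < K2 = 220; K2/α21 = 220/1.8 = 122 < K1 = 190.
Since both are reversed, neither can invade when rare; the interior point is a saddle.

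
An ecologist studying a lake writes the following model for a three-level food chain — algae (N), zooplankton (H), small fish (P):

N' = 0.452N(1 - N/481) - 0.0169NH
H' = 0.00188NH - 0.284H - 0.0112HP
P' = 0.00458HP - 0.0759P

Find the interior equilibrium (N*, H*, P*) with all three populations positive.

From dP/dt = 0: 0.00458H* = 0.0759, so H* = 16.6.
From dN/dt = 0: 0.452(1 - N*/481) = 0.0169·16.6, giving N* = 481·(1 - 0.62) = 183.
From dH/dt = 0: 0.00188·183 - 0.284 = 0.0112P*, so P* = 0.06/0.0112 = 5.35.

N* ≈ 183, H* ≈ 16.6, P* ≈ 5.35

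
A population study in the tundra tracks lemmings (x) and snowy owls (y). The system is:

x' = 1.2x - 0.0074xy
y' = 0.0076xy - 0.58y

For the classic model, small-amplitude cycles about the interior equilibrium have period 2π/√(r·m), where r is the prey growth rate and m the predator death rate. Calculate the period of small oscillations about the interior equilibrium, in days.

T ≈ 7.53 days

Here r = 1.2 and m = 0.58, so r·m = 0.696.
ω = √0.696 = 0.834 per day, hence T = 2π/ω ≈ 7.53 days.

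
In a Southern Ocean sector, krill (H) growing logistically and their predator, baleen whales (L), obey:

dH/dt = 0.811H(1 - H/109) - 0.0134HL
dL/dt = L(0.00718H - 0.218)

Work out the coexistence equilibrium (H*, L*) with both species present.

From dL/dt = 0 with L > 0: 0.00718H* = 0.218, so H* = 30.4.
Substitute into dH/dt = 0: 0.811(1 - 30.4/109) = 0.0134L*.
The bracket is 0.721, giving L* = 0.585/0.0134 = 43.7.

H* ≈ 30.4, L* ≈ 43.7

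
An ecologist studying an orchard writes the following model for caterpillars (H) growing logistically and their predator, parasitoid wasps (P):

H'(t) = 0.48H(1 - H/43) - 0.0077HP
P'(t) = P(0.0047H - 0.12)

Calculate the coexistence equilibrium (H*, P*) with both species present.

H* ≈ 25.5, P* ≈ 25.3

From dP/dt = 0 with P > 0: 0.0047H* = 0.12, so H* = 25.5.
Substitute into dH/dt = 0: 0.48(1 - 25.5/43) = 0.0077P*.
The bracket is 0.406, giving P* = 0.195/0.0077 = 25.3.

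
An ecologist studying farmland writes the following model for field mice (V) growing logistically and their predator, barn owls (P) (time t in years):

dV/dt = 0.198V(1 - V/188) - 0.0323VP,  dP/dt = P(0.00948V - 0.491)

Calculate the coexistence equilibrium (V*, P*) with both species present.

V* ≈ 51.8, P* ≈ 4.44

From dP/dt = 0 with P > 0: 0.00948V* = 0.491, so V* = 51.8.
Substitute into dV/dt = 0: 0.198(1 - 51.8/188) = 0.0323P*.
The bracket is 0.725, giving P* = 0.143/0.0323 = 4.44.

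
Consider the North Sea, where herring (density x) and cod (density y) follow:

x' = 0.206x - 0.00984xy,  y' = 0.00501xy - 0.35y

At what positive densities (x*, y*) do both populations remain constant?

x* ≈ 69.9, y* ≈ 20.9

Set dy/dt = 0 with y > 0: 0.00501x - 0.35 = 0, so x* = 0.35/0.00501 = 69.9.
Set dx/dt = 0 with x > 0: 0.206 - 0.00984y = 0, so y* = 0.206/0.00984 = 20.9.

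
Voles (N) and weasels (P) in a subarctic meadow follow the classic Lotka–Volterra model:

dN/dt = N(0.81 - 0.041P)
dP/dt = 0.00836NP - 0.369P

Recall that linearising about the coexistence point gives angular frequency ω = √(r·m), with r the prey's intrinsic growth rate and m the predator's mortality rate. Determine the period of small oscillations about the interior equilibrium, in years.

T ≈ 11.5 years

Here r = 0.81 and m = 0.369, so r·m = 0.299.
ω = √0.299 = 0.547 per year, hence T = 2π/ω ≈ 11.5 years.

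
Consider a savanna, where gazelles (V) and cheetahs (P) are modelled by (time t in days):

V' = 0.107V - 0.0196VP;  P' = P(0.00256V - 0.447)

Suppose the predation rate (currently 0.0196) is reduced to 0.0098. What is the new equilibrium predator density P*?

P* ≈ 10.9

At the interior fixed point, setting dV/dt = 0 with V > 0 fixes P* = (prey growth rate)/(VP coefficient) — independent of the other coefficients.
With the change, P* = 0.107/0.0098 = 10.9; it rises from 5.46.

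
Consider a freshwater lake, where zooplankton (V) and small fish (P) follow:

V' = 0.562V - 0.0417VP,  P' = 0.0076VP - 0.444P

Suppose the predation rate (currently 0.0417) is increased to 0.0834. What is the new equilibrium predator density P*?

At the interior fixed point, setting dV/dt = 0 with V > 0 fixes P* = (prey growth rate)/(VP coefficient) — independent of the other coefficients.
With the change, P* = 0.562/0.0834 = 6.74; it falls from 13.5.

P* ≈ 6.74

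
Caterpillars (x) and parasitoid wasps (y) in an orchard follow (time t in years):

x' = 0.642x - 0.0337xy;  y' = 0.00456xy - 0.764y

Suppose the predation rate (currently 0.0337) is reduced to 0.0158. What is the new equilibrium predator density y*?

At the interior fixed point, setting dx/dt = 0 with x > 0 fixes y* = (prey growth rate)/(xy coefficient) — independent of the other coefficients.
With the change, y* = 0.642/0.0158 = 40.6; it rises from 19.1.

y* ≈ 40.6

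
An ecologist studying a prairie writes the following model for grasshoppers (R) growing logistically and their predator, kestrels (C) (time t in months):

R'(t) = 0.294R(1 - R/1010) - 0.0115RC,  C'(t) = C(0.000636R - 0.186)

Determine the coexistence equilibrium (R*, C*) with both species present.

R* ≈ 292, C* ≈ 18.2

From dC/dt = 0 with C > 0: 0.000636R* = 0.186, so R* = 292.
Substitute into dR/dt = 0: 0.294(1 - 292/1010) = 0.0115C*.
The bracket is 0.71, giving C* = 0.209/0.0115 = 18.2.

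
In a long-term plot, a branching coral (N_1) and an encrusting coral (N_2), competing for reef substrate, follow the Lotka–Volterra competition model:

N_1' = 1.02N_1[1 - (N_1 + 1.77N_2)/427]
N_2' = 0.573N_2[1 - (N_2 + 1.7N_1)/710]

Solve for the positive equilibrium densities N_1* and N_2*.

N_1* ≈ 413, N_2* ≈ 7.91

Setting both brackets to zero gives the nullclines N_1 + 1.77N_2 = 427 and 1.7N_1 + N_2 = 710.
Substituting N_2 = 710 - 1.7N_1 into the first: N_1(1 - 1.77·1.7) = 427 - 1.77·710.
So N_1* = -830/-2.01 = 413, and then N_2* = 710 - 1.7·413 = 7.91.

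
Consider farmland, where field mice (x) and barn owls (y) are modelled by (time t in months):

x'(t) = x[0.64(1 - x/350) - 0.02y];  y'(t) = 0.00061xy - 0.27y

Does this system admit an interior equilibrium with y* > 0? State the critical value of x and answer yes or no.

Threshold x = 443; K < 443, so no, the predator goes extinct.

The predator equation gives dy/dt > 0 only when x > 0.27/0.00061 = 443.
Without the predator, x → K = 350. Since 350 < 443, the predator cannot invade.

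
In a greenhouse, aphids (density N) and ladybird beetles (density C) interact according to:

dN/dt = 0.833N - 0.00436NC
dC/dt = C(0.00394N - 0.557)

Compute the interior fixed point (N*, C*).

Set dC/dt = 0 with C > 0: 0.00394N - 0.557 = 0, so N* = 0.557/0.00394 = 141.
Set dN/dt = 0 with N > 0: 0.833 - 0.00436C = 0, so C* = 0.833/0.00436 = 191.

N* ≈ 141, C* ≈ 191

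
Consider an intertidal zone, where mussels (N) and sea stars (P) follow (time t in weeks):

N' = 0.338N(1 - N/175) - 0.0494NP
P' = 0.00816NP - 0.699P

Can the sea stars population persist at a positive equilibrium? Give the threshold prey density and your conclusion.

Threshold N = 85.7; K > 85.7, so yes, the predator persists.

The predator equation gives dP/dt > 0 only when N > 0.699/0.00816 = 85.7.
Without the predator, N → K = 175. Since 175 > 85.7, the predator can invade and persist.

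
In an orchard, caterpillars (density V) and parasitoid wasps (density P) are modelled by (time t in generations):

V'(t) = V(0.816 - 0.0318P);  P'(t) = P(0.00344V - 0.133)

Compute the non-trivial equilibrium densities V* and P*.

Set dP/dt = 0 with P > 0: 0.00344V - 0.133 = 0, so V* = 0.133/0.00344 = 38.7.
Set dV/dt = 0 with V > 0: 0.816 - 0.0318P = 0, so P* = 0.816/0.0318 = 25.7.

V* ≈ 38.7, P* ≈ 25.7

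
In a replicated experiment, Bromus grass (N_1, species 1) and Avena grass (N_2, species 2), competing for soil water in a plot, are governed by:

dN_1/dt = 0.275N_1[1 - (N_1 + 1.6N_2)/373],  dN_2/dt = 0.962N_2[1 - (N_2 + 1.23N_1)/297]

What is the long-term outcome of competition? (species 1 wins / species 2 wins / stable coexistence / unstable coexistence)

Compare the nullcline intercepts: K1/α12 = 373/1.6 = 233 < K2 = 297; K2/α21 = 297/1.23 = 241 < K1 = 373.
Since both are reversed, neither can invade when rare; the interior point is a saddle.

unstable coexistence (outcome depends on initial conditions)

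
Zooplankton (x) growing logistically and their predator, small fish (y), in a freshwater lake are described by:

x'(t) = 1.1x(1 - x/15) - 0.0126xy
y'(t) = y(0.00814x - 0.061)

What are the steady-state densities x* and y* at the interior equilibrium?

x* ≈ 7.49, y* ≈ 43.7

From dy/dt = 0 with y > 0: 0.00814x* = 0.061, so x* = 7.49.
Substitute into dx/dt = 0: 1.1(1 - 7.49/15) = 0.0126y*.
The bracket is 0.5, giving y* = 0.55/0.0126 = 43.7.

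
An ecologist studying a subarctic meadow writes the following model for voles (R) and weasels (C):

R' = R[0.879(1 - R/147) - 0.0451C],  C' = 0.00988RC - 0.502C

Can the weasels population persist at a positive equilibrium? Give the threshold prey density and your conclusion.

Threshold R = 50.8; K > 50.8, so yes, the predator persists.

The predator equation gives dC/dt > 0 only when R > 0.502/0.00988 = 50.8.
Without the predator, R → K = 147. Since 147 > 50.8, the predator can invade and persist.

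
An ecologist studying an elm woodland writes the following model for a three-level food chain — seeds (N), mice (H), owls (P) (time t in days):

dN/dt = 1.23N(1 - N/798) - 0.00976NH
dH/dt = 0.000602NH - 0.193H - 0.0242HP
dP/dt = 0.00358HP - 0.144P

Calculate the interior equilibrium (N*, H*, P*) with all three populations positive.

From dP/dt = 0: 0.00358H* = 0.144, so H* = 40.2.
From dN/dt = 0: 1.23(1 - N*/798) = 0.00976·40.2, giving N* = 798·(1 - 0.319) = 543.
From dH/dt = 0: 0.000602·543 - 0.193 = 0.0242P*, so P* = 0.134/0.0242 = 5.54.

N* ≈ 543, H* ≈ 40.2, P* ≈ 5.54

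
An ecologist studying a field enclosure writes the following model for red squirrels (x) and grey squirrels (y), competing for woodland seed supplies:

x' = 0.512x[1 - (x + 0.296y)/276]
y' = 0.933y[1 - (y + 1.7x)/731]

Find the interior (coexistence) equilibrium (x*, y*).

x* ≈ 120, y* ≈ 527

Setting both brackets to zero gives the nullclines x + 0.296y = 276 and 1.7x + y = 731.
Substituting y = 731 - 1.7x into the first: x(1 - 0.296·1.7) = 276 - 0.296·731.
So x* = 59.6/0.497 = 120, and then y* = 731 - 1.7·120 = 527.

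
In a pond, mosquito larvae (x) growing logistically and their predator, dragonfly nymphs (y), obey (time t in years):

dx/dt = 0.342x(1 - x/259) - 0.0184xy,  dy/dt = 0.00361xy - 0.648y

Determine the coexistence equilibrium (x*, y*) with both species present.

x* ≈ 180, y* ≈ 5.71

From dy/dt = 0 with y > 0: 0.00361x* = 0.648, so x* = 180.
Substitute into dx/dt = 0: 0.342(1 - 180/259) = 0.0184y*.
The bracket is 0.307, giving y* = 0.105/0.0184 = 5.71.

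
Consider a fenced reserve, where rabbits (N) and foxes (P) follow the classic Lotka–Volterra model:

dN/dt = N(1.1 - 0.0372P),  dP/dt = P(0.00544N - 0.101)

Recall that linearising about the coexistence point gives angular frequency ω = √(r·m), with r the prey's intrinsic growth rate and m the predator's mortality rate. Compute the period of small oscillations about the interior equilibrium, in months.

Here r = 1.1 and m = 0.101, so r·m = 0.111.
ω = √0.111 = 0.333 per month, hence T = 2π/ω ≈ 18.9 months.

T ≈ 18.9 months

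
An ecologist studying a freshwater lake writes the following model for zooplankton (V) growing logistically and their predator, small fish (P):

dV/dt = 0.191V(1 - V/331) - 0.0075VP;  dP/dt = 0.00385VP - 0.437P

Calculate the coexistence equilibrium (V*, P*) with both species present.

From dP/dt = 0 with P > 0: 0.00385V* = 0.437, so V* = 114.
Substitute into dV/dt = 0: 0.191(1 - 114/331) = 0.0075P*.
The bracket is 0.657, giving P* = 0.126/0.0075 = 16.7.

V* ≈ 114, P* ≈ 16.7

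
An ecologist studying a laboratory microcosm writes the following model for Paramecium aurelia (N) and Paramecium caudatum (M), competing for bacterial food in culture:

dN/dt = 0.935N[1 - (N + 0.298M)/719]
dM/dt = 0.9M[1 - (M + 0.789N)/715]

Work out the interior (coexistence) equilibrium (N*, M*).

N* ≈ 661, M* ≈ 193

Setting both brackets to zero gives the nullclines N + 0.298M = 719 and 0.789N + M = 715.
Substituting M = 715 - 0.789N into the first: N(1 - 0.298·0.789) = 719 - 0.298·715.
So N* = 506/0.765 = 661, and then M* = 715 - 0.789·661 = 193.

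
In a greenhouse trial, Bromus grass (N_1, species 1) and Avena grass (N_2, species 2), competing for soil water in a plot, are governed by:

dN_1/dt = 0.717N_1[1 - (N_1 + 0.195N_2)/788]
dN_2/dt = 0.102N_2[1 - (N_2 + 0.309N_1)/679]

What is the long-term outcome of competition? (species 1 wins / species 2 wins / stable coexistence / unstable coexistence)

stable coexistence

Compare the nullcline intercepts: K1/α12 = 788/0.195 = 4040 > K2 = 679; K2/α21 = 679/0.309 = 2200 > K1 = 788.
Since both inequalities hold, each species can invade when rare, so the interior equilibrium is stable.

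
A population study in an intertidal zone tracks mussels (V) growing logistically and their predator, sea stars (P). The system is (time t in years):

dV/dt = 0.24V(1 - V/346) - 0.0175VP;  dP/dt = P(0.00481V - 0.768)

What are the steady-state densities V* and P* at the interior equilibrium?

From dP/dt = 0 with P > 0: 0.00481V* = 0.768, so V* = 160.
Substitute into dV/dt = 0: 0.24(1 - 160/346) = 0.0175P*.
The bracket is 0.539, giving P* = 0.129/0.0175 = 7.39.

V* ≈ 160, P* ≈ 7.39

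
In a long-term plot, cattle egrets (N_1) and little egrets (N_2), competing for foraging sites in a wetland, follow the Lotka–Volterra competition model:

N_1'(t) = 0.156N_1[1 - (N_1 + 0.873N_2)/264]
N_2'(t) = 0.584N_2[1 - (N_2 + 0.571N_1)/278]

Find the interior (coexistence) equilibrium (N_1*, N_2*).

N_1* ≈ 42.5, N_2* ≈ 254

Setting both brackets to zero gives the nullclines N_1 + 0.873N_2 = 264 and 0.571N_1 + N_2 = 278.
Substituting N_2 = 278 - 0.571N_1 into the first: N_1(1 - 0.873·0.571) = 264 - 0.873·278.
So N_1* = 21.3/0.502 = 42.5, and then N_2* = 278 - 0.571·42.5 = 254.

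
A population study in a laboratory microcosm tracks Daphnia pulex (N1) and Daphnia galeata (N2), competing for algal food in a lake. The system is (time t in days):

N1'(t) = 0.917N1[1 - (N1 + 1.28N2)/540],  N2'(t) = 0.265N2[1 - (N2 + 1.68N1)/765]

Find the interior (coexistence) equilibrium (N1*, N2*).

Setting both brackets to zero gives the nullclines N1 + 1.28N2 = 540 and 1.68N1 + N2 = 765.
Substituting N2 = 765 - 1.68N1 into the first: N1(1 - 1.28·1.68) = 540 - 1.28·765.
So N1* = -439/-1.15 = 382, and then N2* = 765 - 1.68·382 = 124.

N1* ≈ 382, N2* ≈ 124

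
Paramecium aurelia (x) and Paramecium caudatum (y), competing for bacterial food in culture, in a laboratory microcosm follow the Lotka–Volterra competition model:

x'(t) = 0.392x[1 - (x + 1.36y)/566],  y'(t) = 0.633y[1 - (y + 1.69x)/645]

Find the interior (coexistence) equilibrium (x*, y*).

x* ≈ 240, y* ≈ 240

Setting both brackets to zero gives the nullclines x + 1.36y = 566 and 1.69x + y = 645.
Substituting y = 645 - 1.69x into the first: x(1 - 1.36·1.69) = 566 - 1.36·645.
So x* = -311/-1.3 = 240, and then y* = 645 - 1.69·240 = 240.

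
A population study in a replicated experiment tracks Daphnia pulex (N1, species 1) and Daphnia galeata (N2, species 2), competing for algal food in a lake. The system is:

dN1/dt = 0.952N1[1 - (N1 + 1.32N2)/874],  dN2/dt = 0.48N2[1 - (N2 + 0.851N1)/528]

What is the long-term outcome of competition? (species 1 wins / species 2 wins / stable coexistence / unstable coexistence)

Compare the nullcline intercepts: K1/α12 = 874/1.32 = 662 > K2 = 528; K2/α21 = 528/0.851 = 620 < K1 = 874.
Since the inequalities point opposite ways, species 1 can invade but species 2 cannot.

species 1 excludes species 2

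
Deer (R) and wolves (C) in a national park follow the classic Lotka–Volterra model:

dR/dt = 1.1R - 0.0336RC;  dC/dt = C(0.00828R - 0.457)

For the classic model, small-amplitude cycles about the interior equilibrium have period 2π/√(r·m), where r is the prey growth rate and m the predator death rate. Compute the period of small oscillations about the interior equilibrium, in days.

Here r = 1.1 and m = 0.457, so r·m = 0.503.
ω = √0.503 = 0.709 per day, hence T = 2π/ω ≈ 8.86 days.

T ≈ 8.86 days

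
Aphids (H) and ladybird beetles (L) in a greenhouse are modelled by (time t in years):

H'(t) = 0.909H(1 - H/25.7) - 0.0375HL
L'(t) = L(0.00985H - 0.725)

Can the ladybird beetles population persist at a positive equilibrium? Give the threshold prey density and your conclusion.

Threshold H = 73.6; K < 73.6, so no, the predator goes extinct.

The predator equation gives dL/dt > 0 only when H > 0.725/0.00985 = 73.6.
Without the predator, H → K = 25.7. Since 25.7 < 73.6, the predator cannot invade.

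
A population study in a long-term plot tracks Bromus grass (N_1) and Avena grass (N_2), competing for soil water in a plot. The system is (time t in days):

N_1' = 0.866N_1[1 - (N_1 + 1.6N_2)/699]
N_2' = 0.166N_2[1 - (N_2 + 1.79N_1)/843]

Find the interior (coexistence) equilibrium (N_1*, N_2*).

N_1* ≈ 349, N_2* ≈ 219

Setting both brackets to zero gives the nullclines N_1 + 1.6N_2 = 699 and 1.79N_1 + N_2 = 843.
Substituting N_2 = 843 - 1.79N_1 into the first: N_1(1 - 1.6·1.79) = 699 - 1.6·843.
So N_1* = -650/-1.86 = 349, and then N_2* = 843 - 1.79·349 = 219.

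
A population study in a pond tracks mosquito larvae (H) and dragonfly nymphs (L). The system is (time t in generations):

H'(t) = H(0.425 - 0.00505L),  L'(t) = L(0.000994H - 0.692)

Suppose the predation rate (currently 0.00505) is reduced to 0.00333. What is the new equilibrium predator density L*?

L* ≈ 128

At the interior fixed point, setting dH/dt = 0 with H > 0 fixes L* = (prey growth rate)/(HL coefficient) — independent of the other coefficients.
With the change, L* = 0.425/0.00333 = 128; it rises from 84.2.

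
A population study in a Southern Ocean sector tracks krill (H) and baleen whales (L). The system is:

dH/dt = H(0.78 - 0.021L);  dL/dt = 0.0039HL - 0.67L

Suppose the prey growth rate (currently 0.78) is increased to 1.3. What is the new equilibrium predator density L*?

L* ≈ 61.9

At the interior fixed point, setting dH/dt = 0 with H > 0 fixes L* = (prey growth rate)/(HL coefficient) — independent of the other coefficients.
With the change, L* = 1.3/0.021 = 61.9; it rises from 37.1.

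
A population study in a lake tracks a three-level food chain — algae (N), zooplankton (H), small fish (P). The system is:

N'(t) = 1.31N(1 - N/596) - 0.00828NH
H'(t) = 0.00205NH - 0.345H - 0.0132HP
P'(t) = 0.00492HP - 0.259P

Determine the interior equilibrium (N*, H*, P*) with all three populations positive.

N* ≈ 398, H* ≈ 52.6, P* ≈ 35.6

From dP/dt = 0: 0.00492H* = 0.259, so H* = 52.6.
From dN/dt = 0: 1.31(1 - N*/596) = 0.00828·52.6, giving N* = 596·(1 - 0.333) = 398.
From dH/dt = 0: 0.00205·398 - 0.345 = 0.0132P*, so P* = 0.47/0.0132 = 35.6.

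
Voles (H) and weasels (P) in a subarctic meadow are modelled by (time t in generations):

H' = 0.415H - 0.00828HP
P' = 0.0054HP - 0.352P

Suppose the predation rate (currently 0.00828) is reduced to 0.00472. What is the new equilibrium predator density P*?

P* ≈ 87.9

At the interior fixed point, setting dH/dt = 0 with H > 0 fixes P* = (prey growth rate)/(HP coefficient) — independent of the other coefficients.
With the change, P* = 0.415/0.00472 = 87.9; it rises from 50.1.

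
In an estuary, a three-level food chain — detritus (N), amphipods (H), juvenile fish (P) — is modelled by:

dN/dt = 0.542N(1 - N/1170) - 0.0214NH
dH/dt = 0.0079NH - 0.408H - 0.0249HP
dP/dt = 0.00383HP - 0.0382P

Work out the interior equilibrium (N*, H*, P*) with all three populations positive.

From dP/dt = 0: 0.00383H* = 0.0382, so H* = 9.97.
From dN/dt = 0: 0.542(1 - N*/1170) = 0.0214·9.97, giving N* = 1170·(1 - 0.394) = 709.
From dH/dt = 0: 0.0079·709 - 0.408 = 0.0249P*, so P* = 5.2/0.0249 = 209.

N* ≈ 709, H* ≈ 9.97, P* ≈ 209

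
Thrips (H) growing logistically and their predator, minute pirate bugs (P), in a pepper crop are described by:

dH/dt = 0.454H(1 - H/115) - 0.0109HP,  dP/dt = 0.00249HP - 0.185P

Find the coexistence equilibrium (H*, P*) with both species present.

From dP/dt = 0 with P > 0: 0.00249H* = 0.185, so H* = 74.3.
Substitute into dH/dt = 0: 0.454(1 - 74.3/115) = 0.0109P*.
The bracket is 0.354, giving P* = 0.161/0.0109 = 14.7.

H* ≈ 74.3, P* ≈ 14.7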